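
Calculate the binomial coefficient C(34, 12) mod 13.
0

Using Lucas' theorem:
Write n=34 and k=12 in base 13:
n in base 13: [2, 8]
k in base 13: [0, 12]
C(34,12) mod 13 = ∏ C(n_i, k_i) mod 13
Digit binomials (mod 13): C(2,0) = 1; C(8,12) = 0 (k_i > n_i)
Product: 1 × 0 = 0 ≡ 0 (mod 13)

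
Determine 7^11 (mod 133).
49

Repeated squaring. Binary of 11 = 1011.
7^1 ≡ 7 (mod 133); 7^2 ≡ 49 (mod 133); 7^4 ≡ 7 (mod 133); 7^8 ≡ 49 (mod 133)
7^11 = 7^1 × 7^2 × 7^8 ≡ 49 (mod 133)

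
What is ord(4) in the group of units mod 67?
33

67 is prime, so ord(4) divides φ(67) = 66.
Divisors of 66: 1, 2, 3, 6, 11, 22, 33, 66.
Repeated squaring: 4^1 ≡ 4, 4^2 ≡ 16, 4^4 ≡ 55, 4^8 ≡ 10, 4^16 ≡ 33, 4^32 ≡ 17, 4^64 ≡ 21 (mod 67).
Test 4^d mod 67 for each divisor d in increasing order:
4^1 ≡ 4
4^2 ≡ 16
4^3 = 4^2·4^1 ≡ 64
4^6 = 4^4·4^2 ≡ 9
4^11 = 4^8·4^2·4^1 ≡ 37
4^22 = 4^16·4^4·4^2 ≡ 29
4^33 = 4^32·4^1 ≡ 1  ← first divisor giving 1
The order is 33.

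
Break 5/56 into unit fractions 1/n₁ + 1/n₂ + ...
1/12 + 1/168

Greedy algorithm:
5/56: ceiling(56/5) = 12, use 1/12
1/168: ceiling(168/1) = 168, use 1/168
Result: 5/56 = 1/12 + 1/168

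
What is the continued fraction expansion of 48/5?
[9; 1, 1, 2]

Euclidean algorithm steps:
48 = 9 × 5 + 3
5 = 1 × 3 + 2
3 = 1 × 2 + 1
2 = 2 × 1 + 0
Continued fraction: [9; 1, 1, 2]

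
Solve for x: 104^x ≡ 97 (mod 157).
67

Baby-step giant-step with step n = ⌈√157⌉ = 13.
Baby steps 104^j mod 157 (j:value) for j=0..12: 0:1, 1:104, 2:140, 3:116, 4:132, 5:69, 6:111, 7:83, 8:154, 9:2, 10:51, 11:123, 12:75.
Giant-step multiplier: 104^(-13) ≡ 104^(156-13) = 104^143 ≡ 135 (mod 157).
Giant steps γ_i = 97·135^i mod 157: γ_0=97, γ_1=64, γ_2=5, γ_3=47, γ_4=65, γ_5=140 (in table at j=2).
x = i·n + j = 5·13 + 2 = 67.
Check: 104^67 ≡ 97 (mod 157).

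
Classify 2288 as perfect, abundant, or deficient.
abundant

Proper divisors of 2288: sum = 1 + 2 + 4 + 8 + 11 + 13 + 16 + 22 + ... + 208 + 286 + 572 + 1144 (19 divisors) = 2920
Since 2920 > 2288, 2288 is abundant.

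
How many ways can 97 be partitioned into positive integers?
133230930

p(n) counts ways to write n as a sum of positive integers (order ignored).
Euler's pentagonal recurrence: p(k) = p(k-1) + p(k-2) - p(k-5) - p(k-7) + p(k-12) + p(k-15) - ... (offsets j(3j∓1)/2, signs ++--, p(0)=1, p(<0)=0).
DP table for k = 0..96: p(0)=1, p(1)=1, p(2)=2, p(3)=3, p(4)=5, p(5)=7, p(6)=11, p(7)=15, p(8)=22, p(9)=30, p(10)=42, p(11)=56, p(12)=77, p(13)=101, p(14)=135, p(15)=176, p(16)=231, p(17)=297, p(18)=385, p(19)=490, p(20)=627, p(21)=792, p(22)=1002, p(23)=1255, p(24)=1575, p(25)=1958, p(26)=2436, p(27)=3010, p(28)=3718, p(29)=4565, p(30)=5604, p(31)=6842, p(32)=8349, p(33)=10143, p(34)=12310, p(35)=14883, p(36)=17977, p(37)=21637, p(38)=26015, p(39)=31185, p(40)=37338, p(41)=44583, p(42)=53174, p(43)=63261, p(44)=75175, p(45)=89134, p(46)=105558, p(47)=124754, p(48)=147273, p(49)=173525, p(50)=204226, p(51)=239943, p(52)=281589, p(53)=329931, p(54)=386155, p(55)=451276, p(56)=526823, p(57)=614154, p(58)=715220, p(59)=831820, p(60)=966467, p(61)=1121505, p(62)=1300156, p(63)=1505499, p(64)=1741630, p(65)=2012558, p(66)=2323520, p(67)=2679689, p(68)=3087735, p(69)=3554345, p(70)=4087968, p(71)=4697205, p(72)=5392783, p(73)=6185689, p(74)=7089500, p(75)=8118264, p(76)=9289091, p(77)=10619863, p(78)=12132164, p(79)=13848650, p(80)=15796476, p(81)=18004327, p(82)=20506255, p(83)=23338469, p(84)=26543660, p(85)=30167357, p(86)=34262962, p(87)=38887673, p(88)=44108109, p(89)=49995925, p(90)=56634173, p(91)=64112359, p(92)=72533807, p(93)=82010177, p(94)=92669720, p(95)=104651419, p(96)=118114304.
Final step: p(97) = p(96) + p(95) - p(92) - p(90) + p(85) + p(82) - p(75) - p(71) + p(62) + p(57) - p(46) - p(40) + p(27) + p(20) - p(5)
= 118114304 + 104651419 - 72533807 - 56634173 + 30167357 + 20506255 - 8118264 - 4697205 + 1300156 + 614154 - 105558 - 37338 + 3010 + 627 - 7
= 133230930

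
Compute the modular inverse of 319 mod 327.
286

gcd(319, 327) = 1, so the inverse exists.
Extended Euclidean algorithm on (327, 319):
327 = 1 × 319 + 8  ⟹  8 = (1)·327 + (-1)·319
319 = 39 × 8 + 7  ⟹  7 = (-39)·327 + (40)·319
8 = 1 × 7 + 1  ⟹  1 = (40)·327 + (-41)·319
So (-41)·319 ≡ 1 (mod 327), i.e. 319^(-1) ≡ -41 ≡ 286 (mod 327).
Check: 319 × 286 = 91234 ≡ 1 (mod 327)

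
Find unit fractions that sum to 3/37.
1/13 + 1/241 + 1/115921

Greedy algorithm:
3/37: ceiling(37/3) = 13, use 1/13
2/481: ceiling(481/2) = 241, use 1/241
1/115921: ceiling(115921/1) = 115921, use 1/115921
Result: 3/37 = 1/13 + 1/241 + 1/115921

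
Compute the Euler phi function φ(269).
268

269 = 269
φ(n) = n × ∏(1 - 1/p) for each prime p dividing n
φ(269) = 269 × (1 - 1/269) = 268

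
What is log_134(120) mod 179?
9

Baby-step giant-step with step n = ⌈√179⌉ = 14.
Baby steps 134^j mod 179 (j:value) for j=0..13: 0:1, 1:134, 2:56, 3:165, 4:93, 5:111, 6:17, 7:130, 8:57, 9:120, 10:149, 11:97, 12:110, 13:62.
h = 120 is already in the table at j=9, so x = 9.
Check: 134^9 ≡ 120 (mod 179).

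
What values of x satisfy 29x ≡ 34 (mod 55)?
x ≡ 41 (mod 55)

gcd(29, 55) = 1, which divides 34, so solutions exist.
Find 29^(-1) mod 55 by the extended Euclidean algorithm:
55 = 1 × 29 + 26  ⟹  26 = (1)·55 + (-1)·29
29 = 1 × 26 + 3  ⟹  3 = (-1)·55 + (2)·29
26 = 8 × 3 + 2  ⟹  2 = (9)·55 + (-17)·29
3 = 1 × 2 + 1  ⟹  1 = (-10)·55 + (19)·29
So (19)·29 ≡ 1 (mod 55), i.e. 29^(-1) ≡ 19 (mod 55).
x ≡ 19 × 34 = 646 ≡ 41 (mod 55).
Check: 29 × 41 = 1189 ≡ 34 (mod 55).
Unique solution: x ≡ 41 (mod 55)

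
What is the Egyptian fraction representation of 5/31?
1/7 + 1/55 + 1/3979 + 1/23744683 + 1/1127619917796295

Greedy algorithm:
5/31: ceiling(31/5) = 7, use 1/7
4/217: ceiling(217/4) = 55, use 1/55
3/11935: ceiling(11935/3) = 3979, use 1/3979
2/47489365: ceiling(47489365/2) = 23744683, use 1/23744683
1/1127619917796295: ceiling(1127619917796295/1) = 1127619917796295, use 1/1127619917796295
Result: 5/31 = 1/7 + 1/55 + 1/3979 + 1/23744683 + 1/1127619917796295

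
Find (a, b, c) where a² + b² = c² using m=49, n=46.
(285, 4508, 4517)

Euclid's formula: a = m² - n², b = 2mn, c = m² + n²
m = 49, n = 46
a = 49² - 46² = 2401 - 2116 = 285
b = 2 × 49 × 46 = 4508
c = 49² + 46² = 2401 + 2116 = 4517
Verification: 285² + 4508² = 81225 + 20322064 = 20403289 = 4517² ✓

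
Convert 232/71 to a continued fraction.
[3; 3, 1, 2, 1, 4]

Euclidean algorithm steps:
232 = 3 × 71 + 19
71 = 3 × 19 + 14
19 = 1 × 14 + 5
14 = 2 × 5 + 4
5 = 1 × 4 + 1
4 = 4 × 1 + 0
Continued fraction: [3; 3, 1, 2, 1, 4]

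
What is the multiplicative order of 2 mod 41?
20

41 is prime, so ord(2) divides φ(41) = 40.
Divisors of 40: 1, 2, 4, 5, 8, 10, 20, 40.
Repeated squaring: 2^1 ≡ 2, 2^2 ≡ 4, 2^4 ≡ 16, 2^8 ≡ 10, 2^16 ≡ 18, 2^32 ≡ 37 (mod 41).
Test 2^d mod 41 for each divisor d in increasing order:
2^1 ≡ 2
2^2 ≡ 4
2^4 ≡ 16
2^5 = 2^4·2^1 ≡ 32
2^8 ≡ 10
2^10 = 2^8·2^2 ≡ 40
2^20 = 2^16·2^4 ≡ 1  ← first divisor giving 1
The order is 20.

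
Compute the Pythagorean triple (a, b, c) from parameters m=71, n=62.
(1197, 8804, 8885)

Euclid's formula: a = m² - n², b = 2mn, c = m² + n²
m = 71, n = 62
a = 71² - 62² = 5041 - 3844 = 1197
b = 2 × 71 × 62 = 8804
c = 71² + 62² = 5041 + 3844 = 8885
Verification: 1197² + 8804² = 1432809 + 77510416 = 78943225 = 8885² ✓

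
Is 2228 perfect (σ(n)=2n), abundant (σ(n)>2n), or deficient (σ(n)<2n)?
deficient

Proper divisors of 2228: sum = 1 + 2 + 4 + 557 + 1114 = 1678
Since 1678 < 2228, 2228 is deficient.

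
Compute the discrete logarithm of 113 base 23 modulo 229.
145

Baby-step giant-step with step n = ⌈√229⌉ = 16.
Baby steps 23^j mod 229 (j:value) for j=0..15: 0:1, 1:23, 2:71, 3:30, 4:3, 5:69, 6:213, 7:90, 8:9, 9:207, 10:181, 11:41, 12:27, 13:163, 14:85, 15:123.
Giant-step multiplier: 23^(-16) ≡ 23^(228-16) = 23^212 ≡ 82 (mod 229).
Giant steps γ_i = 113·82^i mod 229: γ_0=113, γ_1=106, γ_2=219, γ_3=96, γ_4=86, γ_5=182, γ_6=39, γ_7=221, γ_8=31, γ_9=23 (in table at j=1).
x = i·n + j = 9·16 + 1 = 145.
Check: 23^145 ≡ 113 (mod 229).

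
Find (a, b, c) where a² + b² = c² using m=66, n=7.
(4307, 924, 4405)

Euclid's formula: a = m² - n², b = 2mn, c = m² + n²
m = 66, n = 7
a = 66² - 7² = 4356 - 49 = 4307
b = 2 × 66 × 7 = 924
c = 66² + 7² = 4356 + 49 = 4405
Verification: 4307² + 924² = 18550249 + 853776 = 19404025 = 4405² ✓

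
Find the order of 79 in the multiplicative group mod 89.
44

89 is prime, so ord(79) divides φ(89) = 88.
Divisors of 88: 1, 2, 4, 8, 11, 22, 44, 88.
Repeated squaring: 79^1 ≡ 79, 79^2 ≡ 11, 79^4 ≡ 32, 79^8 ≡ 45, 79^16 ≡ 67, 79^32 ≡ 39, 79^64 ≡ 8 (mod 89).
Test 79^d mod 89 for each divisor d in increasing order:
79^1 ≡ 79
79^2 ≡ 11
79^4 ≡ 32
79^8 ≡ 45
79^11 = 79^8·79^2·79^1 ≡ 34
79^22 = 79^16·79^4·79^2 ≡ 88
79^44 = 79^32·79^8·79^4 ≡ 1  ← first divisor giving 1
The order is 44.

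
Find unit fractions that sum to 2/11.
1/6 + 1/66

Greedy algorithm:
2/11: ceiling(11/2) = 6, use 1/6
1/66: ceiling(66/1) = 66, use 1/66
Result: 2/11 = 1/6 + 1/66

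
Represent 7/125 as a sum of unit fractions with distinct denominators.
1/18 + 1/2250

Greedy algorithm:
7/125: ceiling(125/7) = 18, use 1/18
1/2250: ceiling(2250/1) = 2250, use 1/2250
Result: 7/125 = 1/18 + 1/2250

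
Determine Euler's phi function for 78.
24

78 = 2 × 3 × 13
φ(n) = n × ∏(1 - 1/p) for each prime p dividing n
φ(78) = 78 × (1 - 1/2) × (1 - 1/3) × (1 - 1/13) = 24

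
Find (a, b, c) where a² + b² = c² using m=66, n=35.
(3131, 4620, 5581)

Euclid's formula: a = m² - n², b = 2mn, c = m² + n²
m = 66, n = 35
a = 66² - 35² = 4356 - 1225 = 3131
b = 2 × 66 × 35 = 4620
c = 66² + 35² = 4356 + 1225 = 5581
Verification: 3131² + 4620² = 9803161 + 21344400 = 31147561 = 5581² ✓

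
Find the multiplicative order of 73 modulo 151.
50

151 is prime, so ord(73) divides φ(151) = 150.
Divisors of 150: 1, 2, 3, 5, 6, 10, 15, 25, 30, 50, 75, 150.
Repeated squaring: 73^1 ≡ 73, 73^2 ≡ 44, 73^4 ≡ 124, 73^8 ≡ 125, 73^16 ≡ 72, 73^32 ≡ 50, 73^64 ≡ 84, 73^128 ≡ 110 (mod 151).
Test 73^d mod 151 for each divisor d in increasing order:
73^1 ≡ 73
73^2 ≡ 44
73^3 = 73^2·73^1 ≡ 41
73^5 = 73^4·73^1 ≡ 143
73^6 = 73^4·73^2 ≡ 20
73^10 = 73^8·73^2 ≡ 64
73^15 = 73^8·73^4·73^2·73^1 ≡ 92
73^25 = 73^16·73^8·73^1 ≡ 150
73^30 = 73^16·73^8·73^4·73^2 ≡ 8
73^50 = 73^32·73^16·73^2 ≡ 1  ← first divisor giving 1
The order is 50.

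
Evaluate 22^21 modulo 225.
172

Repeated squaring. Binary of 21 = 10101.
22^1 ≡ 22 (mod 225); 22^2 ≡ 34 (mod 225); 22^4 ≡ 31 (mod 225); 22^8 ≡ 61 (mod 225); 22^16 ≡ 121 (mod 225)
22^21 = 22^1 × 22^4 × 22^16 ≡ 172 (mod 225)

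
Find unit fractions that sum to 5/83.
1/17 + 1/706 + 1/996166

Greedy algorithm:
5/83: ceiling(83/5) = 17, use 1/17
2/1411: ceiling(1411/2) = 706, use 1/706
1/996166: ceiling(996166/1) = 996166, use 1/996166
Result: 5/83 = 1/17 + 1/706 + 1/996166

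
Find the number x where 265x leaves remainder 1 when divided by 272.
233

gcd(265, 272) = 1, so the inverse exists.
Extended Euclidean algorithm on (272, 265):
272 = 1 × 265 + 7  ⟹  7 = (1)·272 + (-1)·265
265 = 37 × 7 + 6  ⟹  6 = (-37)·272 + (38)·265
7 = 1 × 6 + 1  ⟹  1 = (38)·272 + (-39)·265
So (-39)·265 ≡ 1 (mod 272), i.e. 265^(-1) ≡ -39 ≡ 233 (mod 272).
Check: 265 × 233 = 61745 ≡ 1 (mod 272)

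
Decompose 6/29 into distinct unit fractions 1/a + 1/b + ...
1/5 + 1/145

Greedy algorithm:
6/29: ceiling(29/6) = 5, use 1/5
1/145: ceiling(145/1) = 145, use 1/145
Result: 6/29 = 1/5 + 1/145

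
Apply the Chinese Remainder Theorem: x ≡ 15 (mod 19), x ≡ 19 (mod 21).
376

Using Chinese Remainder Theorem:
M = 19 × 21 = 399
M1 = 21, M2 = 19
y1 = 21^(-1) mod 19 = 10
y2 = 19^(-1) mod 21 = 10
x = (15×21×10 + 19×19×10) mod 399 = 376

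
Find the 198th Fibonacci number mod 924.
428

Matrix identity: Q^n = [[F_(n+1), F_n], [F_n, F_(n-1)]] with Q = [[1,1],[1,0]].
n = 198 = 11000110₂. Square-and-multiply, entries mod 924:
Q^1 = [[1,1],[1,0]]
Q^3 = (Q^1)²·Q = [[3,2],[2,1]]
Q^6 = (Q^3)² = [[13,8],[8,5]]
Q^12 = (Q^6)² = [[233,144],[144,89]]
Q^24 = (Q^12)² = [[181,168],[168,13]]
Q^49 = (Q^24)²·Q = [[253,1],[1,252]]
Q^99 = (Q^49)²·Q = [[759,254],[254,505]]
Q^198 = (Q^99)² = [[265,428],[428,761]]
F_198 mod 924 = Q^198[0][1] = 428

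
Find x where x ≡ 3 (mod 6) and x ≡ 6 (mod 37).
117

Using Chinese Remainder Theorem:
M = 6 × 37 = 222
M1 = 37, M2 = 6
y1 = 37^(-1) mod 6 = 1
y2 = 6^(-1) mod 37 = 31
x = (3×37×1 + 6×6×31) mod 222 = 117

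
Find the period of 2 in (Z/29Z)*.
28

29 is prime, so ord(2) divides φ(29) = 28.
Divisors of 28: 1, 2, 4, 7, 14, 28.
Repeated squaring: 2^1 ≡ 2, 2^2 ≡ 4, 2^4 ≡ 16, 2^8 ≡ 24, 2^16 ≡ 25 (mod 29).
Test 2^d mod 29 for each divisor d in increasing order:
2^1 ≡ 2
2^2 ≡ 4
2^4 ≡ 16
2^7 = 2^4·2^2·2^1 ≡ 12
2^14 = 2^8·2^4·2^2 ≡ 28
2^28 = 2^16·2^8·2^4 ≡ 1  ← first divisor giving 1
The order is 28.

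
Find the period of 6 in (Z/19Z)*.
9

19 is prime, so ord(6) divides φ(19) = 18.
Divisors of 18: 1, 2, 3, 6, 9, 18.
Repeated squaring: 6^1 ≡ 6, 6^2 ≡ 17, 6^4 ≡ 4, 6^8 ≡ 16, 6^16 ≡ 9 (mod 19).
Test 6^d mod 19 for each divisor d in increasing order:
6^1 ≡ 6
6^2 ≡ 17
6^3 = 6^2·6^1 ≡ 7
6^6 = 6^4·6^2 ≡ 11
6^9 = 6^8·6^1 ≡ 1  ← first divisor giving 1
The order is 9.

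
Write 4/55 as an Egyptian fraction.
1/14 + 1/770

Greedy algorithm:
4/55: ceiling(55/4) = 14, use 1/14
1/770: ceiling(770/1) = 770, use 1/770
Result: 4/55 = 1/14 + 1/770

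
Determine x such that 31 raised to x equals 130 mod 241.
225

Baby-step giant-step with step n = ⌈√241⌉ = 16.
Baby steps 31^j mod 241 (j:value) for j=0..15: 0:1, 1:31, 2:238, 3:148, 4:9, 5:38, 6:214, 7:127, 8:81, 9:101, 10:239, 11:179, 12:6, 13:186, 14:223, 15:165.
Giant-step multiplier: 31^(-16) ≡ 31^(240-16) = 31^224 ≡ 183 (mod 241).
Giant steps γ_i = 130·183^i mod 241: γ_0=130, γ_1=172, γ_2=146, γ_3=208, γ_4=227, γ_5=89, γ_6=140, γ_7=74, γ_8=46, γ_9=224, γ_10=22, γ_11=170, γ_12=21, γ_13=228, γ_14=31 (in table at j=1).
x = i·n + j = 14·16 + 1 = 225.
Check: 31^225 ≡ 130 (mod 241).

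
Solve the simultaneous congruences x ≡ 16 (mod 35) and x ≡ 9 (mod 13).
191

Using Chinese Remainder Theorem:
M = 35 × 13 = 455
M1 = 13, M2 = 35
y1 = 13^(-1) mod 35 = 27
y2 = 35^(-1) mod 13 = 3
x = (16×13×27 + 9×35×3) mod 455 = 191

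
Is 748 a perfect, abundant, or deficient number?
abundant

Proper divisors of 748: sum = 1 + 2 + 4 + 11 + 17 + 22 + 34 + 44 + 68 + 187 + 374 = 764
Since 764 > 748, 748 is abundant.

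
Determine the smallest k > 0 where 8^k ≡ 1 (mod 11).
10

11 is prime, so ord(8) divides φ(11) = 10.
Divisors of 10: 1, 2, 5, 10.
Repeated squaring: 8^1 ≡ 8, 8^2 ≡ 9, 8^4 ≡ 4, 8^8 ≡ 5 (mod 11).
Test 8^d mod 11 for each divisor d in increasing order:
8^1 ≡ 8
8^2 ≡ 9
8^5 = 8^4·8^1 ≡ 10
8^10 = 8^8·8^2 ≡ 1  ← first divisor giving 1
The order is 10.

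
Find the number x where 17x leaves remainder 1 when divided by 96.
17

gcd(17, 96) = 1, so the inverse exists.
Extended Euclidean algorithm on (96, 17):
96 = 5 × 17 + 11  ⟹  11 = (1)·96 + (-5)·17
17 = 1 × 11 + 6  ⟹  6 = (-1)·96 + (6)·17
11 = 1 × 6 + 5  ⟹  5 = (2)·96 + (-11)·17
6 = 1 × 5 + 1  ⟹  1 = (-3)·96 + (17)·17
So (17)·17 ≡ 1 (mod 96), i.e. 17^(-1) ≡ 17 (mod 96).
Check: 17 × 17 = 289 ≡ 1 (mod 96)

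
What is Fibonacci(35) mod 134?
91

Matrix identity: Q^n = [[F_(n+1), F_n], [F_n, F_(n-1)]] with Q = [[1,1],[1,0]].
n = 35 = 100011₂. Square-and-multiply, entries mod 134:
Q^1 = [[1,1],[1,0]]
Q^2 = (Q^1)² = [[2,1],[1,1]]
Q^4 = (Q^2)² = [[5,3],[3,2]]
Q^8 = (Q^4)² = [[34,21],[21,13]]
Q^17 = (Q^8)²·Q = [[38,123],[123,49]]
Q^35 = (Q^17)²·Q = [[72,91],[91,115]]
F_35 mod 134 = Q^35[0][1] = 91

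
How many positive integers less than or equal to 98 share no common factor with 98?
42

98 = 2 × 7^2
φ(n) = n × ∏(1 - 1/p) for each prime p dividing n
φ(98) = 98 × (1 - 1/2) × (1 - 1/7) = 42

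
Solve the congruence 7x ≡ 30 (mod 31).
x ≡ 22 (mod 31)

gcd(7, 31) = 1, which divides 30, so solutions exist.
Find 7^(-1) mod 31 by the extended Euclidean algorithm:
31 = 4 × 7 + 3  ⟹  3 = (1)·31 + (-4)·7
7 = 2 × 3 + 1  ⟹  1 = (-2)·31 + (9)·7
So (9)·7 ≡ 1 (mod 31), i.e. 7^(-1) ≡ 9 (mod 31).
x ≡ 9 × 30 = 270 ≡ 22 (mod 31).
Check: 7 × 22 = 154 ≡ 30 (mod 31).
Unique solution: x ≡ 22 (mod 31)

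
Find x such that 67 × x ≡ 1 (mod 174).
13

gcd(67, 174) = 1, so the inverse exists.
Extended Euclidean algorithm on (174, 67):
174 = 2 × 67 + 40  ⟹  40 = (1)·174 + (-2)·67
67 = 1 × 40 + 27  ⟹  27 = (-1)·174 + (3)·67
40 = 1 × 27 + 13  ⟹  13 = (2)·174 + (-5)·67
27 = 2 × 13 + 1  ⟹  1 = (-5)·174 + (13)·67
So (13)·67 ≡ 1 (mod 174), i.e. 67^(-1) ≡ 13 (mod 174).
Check: 67 × 13 = 871 ≡ 1 (mod 174)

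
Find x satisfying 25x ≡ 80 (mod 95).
x ≡ 7 (mod 19)

gcd(25, 95) = 5, which divides 80, so solutions exist.
Divide through by 5: 5x ≡ 16 (mod 19).
Find 5^(-1) mod 19 by the extended Euclidean algorithm:
19 = 3 × 5 + 4  ⟹  4 = (1)·19 + (-3)·5
5 = 1 × 4 + 1  ⟹  1 = (-1)·19 + (4)·5
So (4)·5 ≡ 1 (mod 19), i.e. 5^(-1) ≡ 4 (mod 19).
x ≡ 4 × 16 = 64 ≡ 7 (mod 19).
Check: 25 × 7 = 175 ≡ 80 (mod 95).
x ≡ 7 (mod 19), giving 5 solutions mod 95.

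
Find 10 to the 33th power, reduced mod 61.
37

Repeated squaring. Binary of 33 = 100001.
10^1 ≡ 10 (mod 61); 10^2 ≡ 39 (mod 61); 10^4 ≡ 57 (mod 61); 10^8 ≡ 16 (mod 61); 10^16 ≡ 12 (mod 61); 10^32 ≡ 22 (mod 61)
10^33 = 10^1 × 10^32 ≡ 37 (mod 61)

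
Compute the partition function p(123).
2552338241

p(n) counts ways to write n as a sum of positive integers (order ignored).
Euler's pentagonal recurrence: p(k) = p(k-1) + p(k-2) - p(k-5) - p(k-7) + p(k-12) + p(k-15) - ... (offsets j(3j∓1)/2, signs ++--, p(0)=1, p(<0)=0).
DP table for k = 0..122: p(0)=1, p(1)=1, p(2)=2, p(3)=3, p(4)=5, p(5)=7, p(6)=11, p(7)=15, p(8)=22, p(9)=30, p(10)=42, p(11)=56, p(12)=77, p(13)=101, p(14)=135, p(15)=176, p(16)=231, p(17)=297, p(18)=385, p(19)=490, p(20)=627, p(21)=792, p(22)=1002, p(23)=1255, p(24)=1575, p(25)=1958, p(26)=2436, p(27)=3010, p(28)=3718, p(29)=4565, p(30)=5604, p(31)=6842, p(32)=8349, p(33)=10143, p(34)=12310, p(35)=14883, p(36)=17977, p(37)=21637, p(38)=26015, p(39)=31185, p(40)=37338, p(41)=44583, p(42)=53174, p(43)=63261, p(44)=75175, p(45)=89134, p(46)=105558, p(47)=124754, p(48)=147273, p(49)=173525, p(50)=204226, p(51)=239943, p(52)=281589, p(53)=329931, p(54)=386155, p(55)=451276, p(56)=526823, p(57)=614154, p(58)=715220, p(59)=831820, p(60)=966467, p(61)=1121505, p(62)=1300156, p(63)=1505499, p(64)=1741630, p(65)=2012558, p(66)=2323520, p(67)=2679689, p(68)=3087735, p(69)=3554345, p(70)=4087968, p(71)=4697205, p(72)=5392783, p(73)=6185689, p(74)=7089500, p(75)=8118264, p(76)=9289091, p(77)=10619863, p(78)=12132164, p(79)=13848650, p(80)=15796476, p(81)=18004327, p(82)=20506255, p(83)=23338469, p(84)=26543660, p(85)=30167357, p(86)=34262962, p(87)=38887673, p(88)=44108109, p(89)=49995925, p(90)=56634173, p(91)=64112359, p(92)=72533807, p(93)=82010177, p(94)=92669720, p(95)=104651419, p(96)=118114304, p(97)=133230930, p(98)=150198136, p(99)=169229875, p(100)=190569292, p(101)=214481126, p(102)=241265379, p(103)=271248950, p(104)=304801365, p(105)=342325709, p(106)=384276336, p(107)=431149389, p(108)=483502844, p(109)=541946240, p(110)=607163746, p(111)=679903203, p(112)=761002156, p(113)=851376628, p(114)=952050665, p(115)=1064144451, p(116)=1188908248, p(117)=1327710076, p(118)=1482074143, p(119)=1653668665, p(120)=1844349560, p(121)=2056148051, p(122)=2291320912.
Final step: p(123) = p(122) + p(121) - p(118) - p(116) + p(111) + p(108) - p(101) - p(97) + p(88) + p(83) - p(72) - p(66) + p(53) + p(46) - p(31) - p(23) + p(6)
= 2291320912 + 2056148051 - 1482074143 - 1188908248 + 679903203 + 483502844 - 214481126 - 133230930 + 44108109 + 23338469 - 5392783 - 2323520 + 329931 + 105558 - 6842 - 1255 + 11
= 2552338241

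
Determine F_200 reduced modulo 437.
343

Matrix identity: Q^n = [[F_(n+1), F_n], [F_n, F_(n-1)]] with Q = [[1,1],[1,0]].
n = 200 = 11001000₂. Square-and-multiply, entries mod 437:
Q^1 = [[1,1],[1,0]]
Q^3 = (Q^1)²·Q = [[3,2],[2,1]]
Q^6 = (Q^3)² = [[13,8],[8,5]]
Q^12 = (Q^6)² = [[233,144],[144,89]]
Q^25 = (Q^12)²·Q = [[344,298],[298,46]]
Q^50 = (Q^25)² = [[2,415],[415,24]]
Q^100 = (Q^50)² = [[51,302],[302,186]]
Q^200 = (Q^100)² = [[287,343],[343,381]]
F_200 mod 437 = Q^200[0][1] = 343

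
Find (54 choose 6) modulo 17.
0

Using Lucas' theorem:
Write n=54 and k=6 in base 17:
n in base 17: [3, 3]
k in base 17: [0, 6]
C(54,6) mod 17 = ∏ C(n_i, k_i) mod 17
Digit binomials (mod 17): C(3,0) = 1; C(3,6) = 0 (k_i > n_i)
Product: 1 × 0 = 0 ≡ 0 (mod 17)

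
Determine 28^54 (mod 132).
64

Repeated squaring. Binary of 54 = 110110.
28^1 ≡ 28 (mod 132); 28^2 ≡ 124 (mod 132); 28^4 ≡ 64 (mod 132); 28^8 ≡ 4 (mod 132); 28^16 ≡ 16 (mod 132); 28^32 ≡ 124 (mod 132)
28^54 = 28^2 × 28^4 × 28^16 × 28^32 ≡ 64 (mod 132)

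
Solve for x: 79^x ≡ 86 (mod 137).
131

Baby-step giant-step with step n = ⌈√137⌉ = 12.
Baby steps 79^j mod 137 (j:value) for j=0..11: 0:1, 1:79, 2:76, 3:113, 4:22, 5:94, 6:28, 7:20, 8:73, 9:13, 10:68, 11:29.
Giant-step multiplier: 79^(-12) ≡ 79^(136-12) = 79^124 ≡ 18 (mod 137).
Giant steps γ_i = 86·18^i mod 137: γ_0=86, γ_1=41, γ_2=53, γ_3=132, γ_4=47, γ_5=24, γ_6=21, γ_7=104, γ_8=91, γ_9=131, γ_10=29 (in table at j=11).
x = i·n + j = 10·12 + 11 = 131.
Check: 79^131 ≡ 86 (mod 137).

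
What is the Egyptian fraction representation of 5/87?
1/18 + 1/522

Greedy algorithm:
5/87: ceiling(87/5) = 18, use 1/18
1/522: ceiling(522/1) = 522, use 1/522
Result: 5/87 = 1/18 + 1/522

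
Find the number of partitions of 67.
2679689

p(n) counts ways to write n as a sum of positive integers (order ignored).
Euler's pentagonal recurrence: p(k) = p(k-1) + p(k-2) - p(k-5) - p(k-7) + p(k-12) + p(k-15) - ... (offsets j(3j∓1)/2, signs ++--, p(0)=1, p(<0)=0).
DP table for k = 0..66: p(0)=1, p(1)=1, p(2)=2, p(3)=3, p(4)=5, p(5)=7, p(6)=11, p(7)=15, p(8)=22, p(9)=30, p(10)=42, p(11)=56, p(12)=77, p(13)=101, p(14)=135, p(15)=176, p(16)=231, p(17)=297, p(18)=385, p(19)=490, p(20)=627, p(21)=792, p(22)=1002, p(23)=1255, p(24)=1575, p(25)=1958, p(26)=2436, p(27)=3010, p(28)=3718, p(29)=4565, p(30)=5604, p(31)=6842, p(32)=8349, p(33)=10143, p(34)=12310, p(35)=14883, p(36)=17977, p(37)=21637, p(38)=26015, p(39)=31185, p(40)=37338, p(41)=44583, p(42)=53174, p(43)=63261, p(44)=75175, p(45)=89134, p(46)=105558, p(47)=124754, p(48)=147273, p(49)=173525, p(50)=204226, p(51)=239943, p(52)=281589, p(53)=329931, p(54)=386155, p(55)=451276, p(56)=526823, p(57)=614154, p(58)=715220, p(59)=831820, p(60)=966467, p(61)=1121505, p(62)=1300156, p(63)=1505499, p(64)=1741630, p(65)=2012558, p(66)=2323520.
Final step: p(67) = p(66) + p(65) - p(62) - p(60) + p(55) + p(52) - p(45) - p(41) + p(32) + p(27) - p(16) - p(10)
= 2323520 + 2012558 - 1300156 - 966467 + 451276 + 281589 - 89134 - 44583 + 8349 + 3010 - 231 - 42
= 2679689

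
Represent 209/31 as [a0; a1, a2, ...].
[6; 1, 2, 1, 7]

Euclidean algorithm steps:
209 = 6 × 31 + 23
31 = 1 × 23 + 8
23 = 2 × 8 + 7
8 = 1 × 7 + 1
7 = 7 × 1 + 0
Continued fraction: [6; 1, 2, 1, 7]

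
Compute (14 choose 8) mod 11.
0

Using Lucas' theorem:
Write n=14 and k=8 in base 11:
n in base 11: [1, 3]
k in base 11: [0, 8]
C(14,8) mod 11 = ∏ C(n_i, k_i) mod 11
Digit binomials (mod 11): C(1,0) = 1; C(3,8) = 0 (k_i > n_i)
Product: 1 × 0 = 0 ≡ 0 (mod 11)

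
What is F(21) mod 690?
596

Matrix identity: Q^n = [[F_(n+1), F_n], [F_n, F_(n-1)]] with Q = [[1,1],[1,0]].
n = 21 = 10101₂. Square-and-multiply, entries mod 690:
Q^1 = [[1,1],[1,0]]
Q^2 = (Q^1)² = [[2,1],[1,1]]
Q^5 = (Q^2)²·Q = [[8,5],[5,3]]
Q^10 = (Q^5)² = [[89,55],[55,34]]
Q^21 = (Q^10)²·Q = [[461,596],[596,555]]
F_21 mod 690 = Q^21[0][1] = 596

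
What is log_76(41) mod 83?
46

Baby-step giant-step with step n = ⌈√83⌉ = 10.
Baby steps 76^j mod 83 (j:value) for j=0..9: 0:1, 1:76, 2:49, 3:72, 4:77, 5:42, 6:38, 7:66, 8:36, 9:80.
Giant-step multiplier: 76^(-10) ≡ 76^(82-10) = 76^72 ≡ 4 (mod 83).
Giant steps γ_i = 41·4^i mod 83: γ_0=41, γ_1=81, γ_2=75, γ_3=51, γ_4=38 (in table at j=6).
x = i·n + j = 4·10 + 6 = 46.
Check: 76^46 ≡ 41 (mod 83).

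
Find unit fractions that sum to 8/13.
1/2 + 1/9 + 1/234

Greedy algorithm:
8/13: ceiling(13/8) = 2, use 1/2
3/26: ceiling(26/3) = 9, use 1/9
1/234: ceiling(234/1) = 234, use 1/234
Result: 8/13 = 1/2 + 1/9 + 1/234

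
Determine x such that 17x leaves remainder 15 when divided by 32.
x ≡ 31 (mod 32)

gcd(17, 32) = 1, which divides 15, so solutions exist.
Find 17^(-1) mod 32 by the extended Euclidean algorithm:
32 = 1 × 17 + 15  ⟹  15 = (1)·32 + (-1)·17
17 = 1 × 15 + 2  ⟹  2 = (-1)·32 + (2)·17
15 = 7 × 2 + 1  ⟹  1 = (8)·32 + (-15)·17
So (-15)·17 ≡ 1 (mod 32), i.e. 17^(-1) ≡ -15 ≡ 17 (mod 32).
x ≡ 17 × 15 = 255 ≡ 31 (mod 32).
Check: 17 × 31 = 527 ≡ 15 (mod 32).
Unique solution: x ≡ 31 (mod 32)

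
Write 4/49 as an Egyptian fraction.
1/13 + 1/213 + 1/67841 + 1/9204734721

Greedy algorithm:
4/49: ceiling(49/4) = 13, use 1/13
3/637: ceiling(637/3) = 213, use 1/213
2/135681: ceiling(135681/2) = 67841, use 1/67841
1/9204734721: ceiling(9204734721/1) = 9204734721, use 1/9204734721
Result: 4/49 = 1/13 + 1/213 + 1/67841 + 1/9204734721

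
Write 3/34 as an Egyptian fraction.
1/12 + 1/204

Greedy algorithm:
3/34: ceiling(34/3) = 12, use 1/12
1/204: ceiling(204/1) = 204, use 1/204
Result: 3/34 = 1/12 + 1/204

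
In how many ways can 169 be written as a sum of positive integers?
250438925115

p(n) counts ways to write n as a sum of positive integers (order ignored).
Euler's pentagonal recurrence: p(k) = p(k-1) + p(k-2) - p(k-5) - p(k-7) + p(k-12) + p(k-15) - ... (offsets j(3j∓1)/2, signs ++--, p(0)=1, p(<0)=0).
DP table for k = 0..168: p(0)=1, p(1)=1, p(2)=2, p(3)=3, p(4)=5, p(5)=7, p(6)=11, p(7)=15, p(8)=22, p(9)=30, p(10)=42, p(11)=56, p(12)=77, p(13)=101, p(14)=135, p(15)=176, p(16)=231, p(17)=297, p(18)=385, p(19)=490, p(20)=627, p(21)=792, p(22)=1002, p(23)=1255, p(24)=1575, p(25)=1958, p(26)=2436, p(27)=3010, p(28)=3718, p(29)=4565, p(30)=5604, p(31)=6842, p(32)=8349, p(33)=10143, p(34)=12310, p(35)=14883, p(36)=17977, p(37)=21637, p(38)=26015, p(39)=31185, p(40)=37338, p(41)=44583, p(42)=53174, p(43)=63261, p(44)=75175, p(45)=89134, p(46)=105558, p(47)=124754, p(48)=147273, p(49)=173525, p(50)=204226, p(51)=239943, p(52)=281589, p(53)=329931, p(54)=386155, p(55)=451276, p(56)=526823, p(57)=614154, p(58)=715220, p(59)=831820, p(60)=966467, p(61)=1121505, p(62)=1300156, p(63)=1505499, p(64)=1741630, p(65)=2012558, p(66)=2323520, p(67)=2679689, p(68)=3087735, p(69)=3554345, p(70)=4087968, p(71)=4697205, p(72)=5392783, p(73)=6185689, p(74)=7089500, p(75)=8118264, p(76)=9289091, p(77)=10619863, p(78)=12132164, p(79)=13848650, p(80)=15796476, p(81)=18004327, p(82)=20506255, p(83)=23338469, p(84)=26543660, p(85)=30167357, p(86)=34262962, p(87)=38887673, p(88)=44108109, p(89)=49995925, p(90)=56634173, p(91)=64112359, p(92)=72533807, p(93)=82010177, p(94)=92669720, p(95)=104651419, p(96)=118114304, p(97)=133230930, p(98)=150198136, p(99)=169229875, p(100)=190569292, p(101)=214481126, p(102)=241265379, p(103)=271248950, p(104)=304801365, p(105)=342325709, p(106)=384276336, p(107)=431149389, p(108)=483502844, p(109)=541946240, p(110)=607163746, p(111)=679903203, p(112)=761002156, p(113)=851376628, p(114)=952050665, p(115)=1064144451, p(116)=1188908248, p(117)=1327710076, p(118)=1482074143, p(119)=1653668665, p(120)=1844349560, p(121)=2056148051, p(122)=2291320912, p(123)=2552338241, p(124)=2841940500, p(125)=3163127352, p(126)=3519222692, p(127)=3913864295, p(128)=4351078600, p(129)=4835271870, p(130)=5371315400, p(131)=5964539504, p(132)=6620830889, p(133)=7346629512, p(134)=8149040695, p(135)=9035836076, p(136)=10015581680, p(137)=11097645016, p(138)=12292341831, p(139)=13610949895, p(140)=15065878135, p(141)=16670689208, p(142)=18440293320, p(143)=20390982757, p(144)=22540654445, p(145)=24908858009, p(146)=27517052599, p(147)=30388671978, p(148)=33549419497, p(149)=37027355200, p(150)=40853235313, p(151)=45060624582, p(152)=49686288421, p(153)=54770336324, p(154)=60356673280, p(155)=66493182097, p(156)=73232243759, p(157)=80630964769, p(158)=88751778802, p(159)=97662728555, p(160)=107438159466, p(161)=118159068427, p(162)=129913904637, p(163)=142798995930, p(164)=156919475295, p(165)=172389800255, p(166)=189334822579, p(167)=207890420102, p(168)=228204732751.
Final step: p(169) = p(168) + p(167) - p(164) - p(162) + p(157) + p(154) - p(147) - p(143) + p(134) + p(129) - p(118) - p(112) + p(99) + p(92) - p(77) - p(69) + p(52) + p(43) - p(24) - p(14)
= 228204732751 + 207890420102 - 156919475295 - 129913904637 + 80630964769 + 60356673280 - 30388671978 - 20390982757 + 8149040695 + 4835271870 - 1482074143 - 761002156 + 169229875 + 72533807 - 10619863 - 3554345 + 281589 + 63261 - 1575 - 135
= 250438925115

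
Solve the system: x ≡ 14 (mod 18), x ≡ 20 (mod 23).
158

Using Chinese Remainder Theorem:
M = 18 × 23 = 414
M1 = 23, M2 = 18
y1 = 23^(-1) mod 18 = 11
y2 = 18^(-1) mod 23 = 9
x = (14×23×11 + 20×18×9) mod 414 = 158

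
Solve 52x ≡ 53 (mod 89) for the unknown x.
x ≡ 13 (mod 89)

gcd(52, 89) = 1, which divides 53, so solutions exist.
Find 52^(-1) mod 89 by the extended Euclidean algorithm:
89 = 1 × 52 + 37  ⟹  37 = (1)·89 + (-1)·52
52 = 1 × 37 + 15  ⟹  15 = (-1)·89 + (2)·52
37 = 2 × 15 + 7  ⟹  7 = (3)·89 + (-5)·52
15 = 2 × 7 + 1  ⟹  1 = (-7)·89 + (12)·52
So (12)·52 ≡ 1 (mod 89), i.e. 52^(-1) ≡ 12 (mod 89).
x ≡ 12 × 53 = 636 ≡ 13 (mod 89).
Check: 52 × 13 = 676 ≡ 53 (mod 89).
Unique solution: x ≡ 13 (mod 89)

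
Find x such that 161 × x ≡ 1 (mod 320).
161

gcd(161, 320) = 1, so the inverse exists.
Extended Euclidean algorithm on (320, 161):
320 = 1 × 161 + 159  ⟹  159 = (1)·320 + (-1)·161
161 = 1 × 159 + 2  ⟹  2 = (-1)·320 + (2)·161
159 = 79 × 2 + 1  ⟹  1 = (80)·320 + (-159)·161
So (-159)·161 ≡ 1 (mod 320), i.e. 161^(-1) ≡ -159 ≡ 161 (mod 320).
Check: 161 × 161 = 25921 ≡ 1 (mod 320)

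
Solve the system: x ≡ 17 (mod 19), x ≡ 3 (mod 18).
93

Using Chinese Remainder Theorem:
M = 19 × 18 = 342
M1 = 18, M2 = 19
y1 = 18^(-1) mod 19 = 18
y2 = 19^(-1) mod 18 = 1
x = (17×18×18 + 3×19×1) mod 342 = 93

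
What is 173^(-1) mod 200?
37

gcd(173, 200) = 1, so the inverse exists.
Extended Euclidean algorithm on (200, 173):
200 = 1 × 173 + 27  ⟹  27 = (1)·200 + (-1)·173
173 = 6 × 27 + 11  ⟹  11 = (-6)·200 + (7)·173
27 = 2 × 11 + 5  ⟹  5 = (13)·200 + (-15)·173
11 = 2 × 5 + 1  ⟹  1 = (-32)·200 + (37)·173
So (37)·173 ≡ 1 (mod 200), i.e. 173^(-1) ≡ 37 (mod 200).
Check: 173 × 37 = 6401 ≡ 1 (mod 200)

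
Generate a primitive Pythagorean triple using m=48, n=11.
(2183, 1056, 2425)

Euclid's formula: a = m² - n², b = 2mn, c = m² + n²
m = 48, n = 11
a = 48² - 11² = 2304 - 121 = 2183
b = 2 × 48 × 11 = 1056
c = 48² + 11² = 2304 + 121 = 2425
Verification: 2183² + 1056² = 4765489 + 1115136 = 5880625 = 2425² ✓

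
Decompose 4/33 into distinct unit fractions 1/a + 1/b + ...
1/9 + 1/99

Greedy algorithm:
4/33: ceiling(33/4) = 9, use 1/9
1/99: ceiling(99/1) = 99, use 1/99
Result: 4/33 = 1/9 + 1/99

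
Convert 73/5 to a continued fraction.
[14; 1, 1, 2]

Euclidean algorithm steps:
73 = 14 × 5 + 3
5 = 1 × 3 + 2
3 = 1 × 2 + 1
2 = 2 × 1 + 0
Continued fraction: [14; 1, 1, 2]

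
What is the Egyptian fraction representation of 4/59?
1/15 + 1/885

Greedy algorithm:
4/59: ceiling(59/4) = 15, use 1/15
1/885: ceiling(885/1) = 885, use 1/885
Result: 4/59 = 1/15 + 1/885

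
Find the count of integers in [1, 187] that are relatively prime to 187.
160

187 = 11 × 17
φ(n) = n × ∏(1 - 1/p) for each prime p dividing n
φ(187) = 187 × (1 - 1/11) × (1 - 1/17) = 160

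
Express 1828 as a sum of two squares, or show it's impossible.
8² + 42² (a=8, b=42)

Factorization: 1828 = 2^2 × 457
By Fermat: n is sum of two squares iff every prime p ≡ 3 (mod 4) appears to even power.
All primes ≡ 3 (mod 4) appear to even power.
Search a = 0, 1, 2, … for 1828 - a² a perfect square: first hit at a = 8: 1828 - 64 = 1764 = 42².
1828 = 8² + 42² = 64 + 1764 ✓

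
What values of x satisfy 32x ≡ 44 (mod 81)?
x ≡ 52 (mod 81)

gcd(32, 81) = 1, which divides 44, so solutions exist.
Find 32^(-1) mod 81 by the extended Euclidean algorithm:
81 = 2 × 32 + 17  ⟹  17 = (1)·81 + (-2)·32
32 = 1 × 17 + 15  ⟹  15 = (-1)·81 + (3)·32
17 = 1 × 15 + 2  ⟹  2 = (2)·81 + (-5)·32
15 = 7 × 2 + 1  ⟹  1 = (-15)·81 + (38)·32
So (38)·32 ≡ 1 (mod 81), i.e. 32^(-1) ≡ 38 (mod 81).
x ≡ 38 × 44 = 1672 ≡ 52 (mod 81).
Check: 32 × 52 = 1664 ≡ 44 (mod 81).
Unique solution: x ≡ 52 (mod 81)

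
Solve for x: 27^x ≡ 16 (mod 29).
4

Baby-step giant-step with step n = ⌈√29⌉ = 6.
Baby steps 27^j mod 29 (j:value) for j=0..5: 0:1, 1:27, 2:4, 3:21, 4:16, 5:26.
h = 16 is already in the table at j=4, so x = 4.
Check: 27^4 ≡ 16 (mod 29).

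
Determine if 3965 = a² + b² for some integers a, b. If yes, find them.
11² + 62² (a=11, b=62)

Factorization: 3965 = 5 × 13 × 61
By Fermat: n is sum of two squares iff every prime p ≡ 3 (mod 4) appears to even power.
All primes ≡ 3 (mod 4) appear to even power.
Search a = 0, 1, 2, … for 3965 - a² a perfect square: first hit at a = 11: 3965 - 121 = 3844 = 62².
3965 = 11² + 62² = 121 + 3844 ✓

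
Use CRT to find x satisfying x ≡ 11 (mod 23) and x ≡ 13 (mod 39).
793

Using Chinese Remainder Theorem:
M = 23 × 39 = 897
M1 = 39, M2 = 23
y1 = 39^(-1) mod 23 = 13
y2 = 23^(-1) mod 39 = 17
x = (11×39×13 + 13×23×17) mod 897 = 793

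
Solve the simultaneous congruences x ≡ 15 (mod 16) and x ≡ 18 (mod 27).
207

Using Chinese Remainder Theorem:
M = 16 × 27 = 432
M1 = 27, M2 = 16
y1 = 27^(-1) mod 16 = 3
y2 = 16^(-1) mod 27 = 22
x = (15×27×3 + 18×16×22) mod 432 = 207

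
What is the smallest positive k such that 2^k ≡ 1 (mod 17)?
8

17 is prime, so ord(2) divides φ(17) = 16.
Divisors of 16: 1, 2, 4, 8, 16.
Repeated squaring: 2^1 ≡ 2, 2^2 ≡ 4, 2^4 ≡ 16, 2^8 ≡ 1, 2^16 ≡ 1 (mod 17).
Test 2^d mod 17 for each divisor d in increasing order:
2^1 ≡ 2
2^2 ≡ 4
2^4 ≡ 16
2^8 ≡ 1  ← first divisor giving 1
The order is 8.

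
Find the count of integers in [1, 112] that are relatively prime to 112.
48

112 = 2^4 × 7
φ(n) = n × ∏(1 - 1/p) for each prime p dividing n
φ(112) = 112 × (1 - 1/2) × (1 - 1/7) = 48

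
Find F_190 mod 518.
111

Matrix identity: Q^n = [[F_(n+1), F_n], [F_n, F_(n-1)]] with Q = [[1,1],[1,0]].
n = 190 = 10111110₂. Square-and-multiply, entries mod 518:
Q^1 = [[1,1],[1,0]]
Q^2 = (Q^1)² = [[2,1],[1,1]]
Q^5 = (Q^2)²·Q = [[8,5],[5,3]]
Q^11 = (Q^5)²·Q = [[144,89],[89,55]]
Q^23 = (Q^11)²·Q = [[266,167],[167,99]]
Q^47 = (Q^23)²·Q = [[56,225],[225,349]]
Q^95 = (Q^47)²·Q = [[364,407],[407,475]]
Q^190 = (Q^95)² = [[295,111],[111,184]]
F_190 mod 518 = Q^190[0][1] = 111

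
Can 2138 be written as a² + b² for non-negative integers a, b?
17² + 43² (a=17, b=43)

Factorization: 2138 = 2 × 1069
By Fermat: n is sum of two squares iff every prime p ≡ 3 (mod 4) appears to even power.
All primes ≡ 3 (mod 4) appear to even power.
Search a = 0, 1, 2, … for 2138 - a² a perfect square: first hit at a = 17: 2138 - 289 = 1849 = 43².
2138 = 17² + 43² = 289 + 1849 ✓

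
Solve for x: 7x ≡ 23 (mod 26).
x ≡ 7 (mod 26)

gcd(7, 26) = 1, which divides 23, so solutions exist.
Find 7^(-1) mod 26 by the extended Euclidean algorithm:
26 = 3 × 7 + 5  ⟹  5 = (1)·26 + (-3)·7
7 = 1 × 5 + 2  ⟹  2 = (-1)·26 + (4)·7
5 = 2 × 2 + 1  ⟹  1 = (3)·26 + (-11)·7
So (-11)·7 ≡ 1 (mod 26), i.e. 7^(-1) ≡ -11 ≡ 15 (mod 26).
x ≡ 15 × 23 = 345 ≡ 7 (mod 26).
Check: 7 × 7 = 49 ≡ 23 (mod 26).
Unique solution: x ≡ 7 (mod 26)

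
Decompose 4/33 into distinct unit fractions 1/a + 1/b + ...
1/9 + 1/99

Greedy algorithm:
4/33: ceiling(33/4) = 9, use 1/9
1/99: ceiling(99/1) = 99, use 1/99
Result: 4/33 = 1/9 + 1/99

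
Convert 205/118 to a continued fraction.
[1; 1, 2, 1, 4, 6]

Euclidean algorithm steps:
205 = 1 × 118 + 87
118 = 1 × 87 + 31
87 = 2 × 31 + 25
31 = 1 × 25 + 6
25 = 4 × 6 + 1
6 = 6 × 1 + 0
Continued fraction: [1; 1, 2, 1, 4, 6]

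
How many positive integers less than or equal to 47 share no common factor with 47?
46

47 = 47
φ(n) = n × ∏(1 - 1/p) for each prime p dividing n
φ(47) = 47 × (1 - 1/47) = 46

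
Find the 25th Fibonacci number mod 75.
25

Matrix identity: Q^n = [[F_(n+1), F_n], [F_n, F_(n-1)]] with Q = [[1,1],[1,0]].
n = 25 = 11001₂. Square-and-multiply, entries mod 75:
Q^1 = [[1,1],[1,0]]
Q^3 = (Q^1)²·Q = [[3,2],[2,1]]
Q^6 = (Q^3)² = [[13,8],[8,5]]
Q^12 = (Q^6)² = [[8,69],[69,14]]
Q^25 = (Q^12)²·Q = [[43,25],[25,18]]
F_25 mod 75 = Q^25[0][1] = 25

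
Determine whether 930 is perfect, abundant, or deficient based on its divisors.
abundant

Proper divisors of 930: sum = 1 + 2 + 3 + 5 + 6 + 10 + 15 + 30 + 31 + 62 + 93 + 155 + 186 + 310 + 465 = 1374
Since 1374 > 930, 930 is abundant.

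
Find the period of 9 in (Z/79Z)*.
39

79 is prime, so ord(9) divides φ(79) = 78.
Divisors of 78: 1, 2, 3, 6, 13, 26, 39, 78.
Repeated squaring: 9^1 ≡ 9, 9^2 ≡ 2, 9^4 ≡ 4, 9^8 ≡ 16, 9^16 ≡ 19, 9^32 ≡ 45, 9^64 ≡ 50 (mod 79).
Test 9^d mod 79 for each divisor d in increasing order:
9^1 ≡ 9
9^2 ≡ 2
9^3 = 9^2·9^1 ≡ 18
9^6 = 9^4·9^2 ≡ 8
9^13 = 9^8·9^4·9^1 ≡ 23
9^26 = 9^16·9^8·9^2 ≡ 55
9^39 = 9^32·9^4·9^2·9^1 ≡ 1  ← first divisor giving 1
The order is 39.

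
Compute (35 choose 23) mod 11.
6

Using Lucas' theorem:
Write n=35 and k=23 in base 11:
n in base 11: [3, 2]
k in base 11: [2, 1]
C(35,23) mod 11 = ∏ C(n_i, k_i) mod 11
Digit binomials (mod 11): C(3,2) = 3; C(2,1) = 2
Product: 3 × 2 = 6 ≡ 6 (mod 11)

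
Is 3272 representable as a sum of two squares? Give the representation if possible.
34² + 46² (a=34, b=46)

Factorization: 3272 = 2^3 × 409
By Fermat: n is sum of two squares iff every prime p ≡ 3 (mod 4) appears to even power.
All primes ≡ 3 (mod 4) appear to even power.
Search a = 0, 1, 2, … for 3272 - a² a perfect square: first hit at a = 34: 3272 - 1156 = 2116 = 46².
3272 = 34² + 46² = 1156 + 2116 ✓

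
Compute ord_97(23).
96

97 is prime, so ord(23) divides φ(97) = 96.
Divisors of 96: 1, 2, 3, 4, 6, 8, 12, 16, 24, 32, 48, 96.
Repeated squaring: 23^1 ≡ 23, 23^2 ≡ 44, 23^4 ≡ 93, 23^8 ≡ 16, 23^16 ≡ 62, 23^32 ≡ 61, 23^64 ≡ 35 (mod 97).
Test 23^d mod 97 for each divisor d in increasing order:
23^1 ≡ 23
23^2 ≡ 44
23^3 = 23^2·23^1 ≡ 42
23^4 ≡ 93
23^6 = 23^4·23^2 ≡ 18
23^8 ≡ 16
23^12 = 23^8·23^4 ≡ 33
23^16 ≡ 62
23^24 = 23^16·23^8 ≡ 22
23^32 ≡ 61
23^48 = 23^32·23^16 ≡ 96
23^96 = 23^64·23^32 ≡ 1  ← first divisor giving 1
The order is 96.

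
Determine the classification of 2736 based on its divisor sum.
abundant

Proper divisors of 2736: sum = 1 + 2 + 3 + 4 + 6 + 8 + 9 + 12 + ... + 456 + 684 + 912 + 1368 (29 divisors) = 5324
Since 5324 > 2736, 2736 is abundant.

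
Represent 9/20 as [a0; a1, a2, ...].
[0; 2, 4, 2]

Euclidean algorithm steps:
9 = 0 × 20 + 9
20 = 2 × 9 + 2
9 = 4 × 2 + 1
2 = 2 × 1 + 0
Continued fraction: [0; 2, 4, 2]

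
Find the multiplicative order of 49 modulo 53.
13

53 is prime, so ord(49) divides φ(53) = 52.
Divisors of 52: 1, 2, 4, 13, 26, 52.
Repeated squaring: 49^1 ≡ 49, 49^2 ≡ 16, 49^4 ≡ 44, 49^8 ≡ 28, 49^16 ≡ 42, 49^32 ≡ 15 (mod 53).
Test 49^d mod 53 for each divisor d in increasing order:
49^1 ≡ 49
49^2 ≡ 16
49^4 ≡ 44
49^13 = 49^8·49^4·49^1 ≡ 1  ← first divisor giving 1
The order is 13.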